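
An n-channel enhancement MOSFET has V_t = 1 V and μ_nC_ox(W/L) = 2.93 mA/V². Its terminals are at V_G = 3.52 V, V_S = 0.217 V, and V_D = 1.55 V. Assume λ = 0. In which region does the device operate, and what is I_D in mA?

V_GS = V_G − V_S = 3.52 − 0.217 = 3.3 V; V_DS = V_D − V_S = 1.55 − 0.217 = 1.33 V.
V_ov = V_GS − V_t = 3.3 − 1 = 2.3 V.
Since V_DS = 1.33 V < V_ov = 2.3 V, the device is in the triode region.
I_D = k_n [V_ov · V_DS − ½ V_DS²] = 2.93 × [2.3 × 1.33 − 0.5 × 1.33²] = 6.39 mA.

Triode; I_D = 6.39 mA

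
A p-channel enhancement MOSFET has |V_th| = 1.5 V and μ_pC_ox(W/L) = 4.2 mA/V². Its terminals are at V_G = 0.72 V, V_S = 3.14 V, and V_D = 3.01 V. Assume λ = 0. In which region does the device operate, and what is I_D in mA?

Triode; I_D = 0.467 mA

V_SG = V_S − V_G = 3.14 − 0.72 = 2.42 V; V_SD = V_S − V_D = 3.14 − 3.01 = 0.13 V.
V_ov = V_SG − |V_th| = 2.42 − 1.5 = 0.92 V.
Since V_SD = 0.13 V < V_ov = 0.92 V, the device is in the triode region.
I_D = k_p [V_ov · V_SD − ½ V_SD²] = 4.2 × [0.92 × 0.13 − 0.5 × 0.13²] = 0.467 mA.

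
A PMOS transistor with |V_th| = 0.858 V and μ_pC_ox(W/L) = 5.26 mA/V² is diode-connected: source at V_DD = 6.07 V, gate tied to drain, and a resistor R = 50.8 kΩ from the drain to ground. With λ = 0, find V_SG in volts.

With gate tied to drain, V_SG = V_SD ≥ V_SG − |V_th|, so the device is in saturation.
KCL at the drain: ½ k_p (V_SG − |V_th|)² = (V_DD − V_SG)/R.
Let x = V_SG − 0.858. Then 134 x² + x − 5.212 = 0, giving x = 0.194 V (positive root), so V_SG = 1.05 V.
I_D = (V_DD − V_SG)/R = (6.07 − 1.05) / 50.8 = 0.0988 mA.

V_SG = 1.05 V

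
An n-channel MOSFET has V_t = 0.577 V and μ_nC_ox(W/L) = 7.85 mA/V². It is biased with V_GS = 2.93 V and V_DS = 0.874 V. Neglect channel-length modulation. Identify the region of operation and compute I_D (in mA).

V_ov = V_GS − V_t = 2.93 − 0.577 = 2.35 V.
Since V_DS = 0.874 V < V_ov = 2.35 V, the device is in the triode region.
I_D = k_n [V_ov · V_DS − ½ V_DS²] = 7.85 × [2.35 × 0.874 − 0.5 × 0.874²] = 13.1 mA.

Triode; I_D = 13.1 mA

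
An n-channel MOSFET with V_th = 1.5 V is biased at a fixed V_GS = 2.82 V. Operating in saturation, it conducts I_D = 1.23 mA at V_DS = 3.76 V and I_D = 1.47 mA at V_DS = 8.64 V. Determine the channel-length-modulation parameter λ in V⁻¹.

With V_GS fixed, I_D ∝ (1 + λ V_DS) in saturation, so I_D2/I_D1 = (1 + λ V_DS2)/(1 + λ V_DS1).
1.47/1.23 = 1.195 = (1 + 8.64 λ)/(1 + 3.76 λ).
Solving: λ (I_D1 V_DS2 − I_D2 V_DS1) = I_D2 − I_D1, so λ = (1.47 − 1.23) / (1.23 × 8.64 − 1.47 × 3.76) = 0.24 / 5.1 = 0.0471 V⁻¹.

λ = 0.0471 V⁻¹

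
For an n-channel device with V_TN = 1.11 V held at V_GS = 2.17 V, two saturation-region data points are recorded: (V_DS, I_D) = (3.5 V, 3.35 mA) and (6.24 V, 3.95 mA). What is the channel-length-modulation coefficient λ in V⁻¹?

With V_GS fixed, I_D ∝ (1 + λ V_DS) in saturation, so I_D2/I_D1 = (1 + λ V_DS2)/(1 + λ V_DS1).
3.95/3.35 = 1.179 = (1 + 6.24 λ)/(1 + 3.5 λ).
Solving: λ (I_D1 V_DS2 − I_D2 V_DS1) = I_D2 − I_D1, so λ = (3.95 − 3.35) / (3.35 × 6.24 − 3.95 × 3.5) = 0.6 / 7.08 = 0.0848 V⁻¹.

λ = 0.0848 V⁻¹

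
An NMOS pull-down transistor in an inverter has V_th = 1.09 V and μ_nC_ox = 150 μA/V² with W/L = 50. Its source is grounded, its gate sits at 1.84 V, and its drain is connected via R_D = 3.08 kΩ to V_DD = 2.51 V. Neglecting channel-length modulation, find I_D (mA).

V_GS = V_G = 1.84 V, so V_ov = 1.84 − 1.09 = 0.75 V.
k_n = μ_nC_ox · (W/L) = 7.5 mA/V².
Assume saturation: I_D = ½ k_n V_ov² = 0.5 × 7.5 × 0.75² = 2.11 mA, giving V_DS = V_DD − I_D R_D = 2.51 − 2.11 × 3.08 = -3.99 V.
But -3.99 V < V_ov = 0.75 V, so the device is actually in triode.
In triode I_D = k_n[V_ov V_DS − ½ V_DS²] and I_D = (V_DD − V_DS)/R_D. Equating: 11.6 V_DS² − 18.33 V_DS + 2.51 = 0, giving V_DS = 0.151 V (the root below V_ov).
I_D = (2.51 − 0.151) / 3.08 = 0.766 mA.

I_D = 0.766 mA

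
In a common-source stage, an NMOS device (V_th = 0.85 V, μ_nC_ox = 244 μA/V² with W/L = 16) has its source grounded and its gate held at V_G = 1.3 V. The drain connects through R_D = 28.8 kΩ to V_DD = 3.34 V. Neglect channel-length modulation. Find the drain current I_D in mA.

I_D = 0.114 mA

V_GS = V_G = 1.3 V, so V_ov = 1.3 − 0.85 = 0.45 V.
k_n = μ_nC_ox · (W/L) = 3.904 mA/V².
Assume saturation: I_D = ½ k_n V_ov² = 0.5 × 3.904 × 0.45² = 0.395 mA, giving V_DS = V_DD − I_D R_D = 3.34 − 0.395 × 28.8 = -8.04 V.
But -8.04 V < V_ov = 0.45 V, so the device is actually in triode.
In triode I_D = k_n[V_ov V_DS − ½ V_DS²] and I_D = (V_DD − V_DS)/R_D. Equating: 56.2 V_DS² − 51.6 V_DS + 3.34 = 0, giving V_DS = 0.0701 V (the root below V_ov).
I_D = (3.34 − 0.0701) / 28.8 = 0.114 mA.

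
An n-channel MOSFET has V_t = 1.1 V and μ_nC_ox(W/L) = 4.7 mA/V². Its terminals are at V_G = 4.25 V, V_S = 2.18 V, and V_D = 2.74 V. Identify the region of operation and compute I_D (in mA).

V_GS = V_G − V_S = 4.25 − 2.18 = 2.07 V; V_DS = V_D − V_S = 2.74 − 2.18 = 0.56 V.
V_ov = V_GS − V_t = 2.07 − 1.1 = 0.97 V.
Since V_DS = 0.56 V < V_ov = 0.97 V, the device is in the triode region.
I_D = k_n [V_ov · V_DS − ½ V_DS²] = 4.7 × [0.97 × 0.56 − 0.5 × 0.56²] = 1.82 mA.

Triode; I_D = 1.82 mA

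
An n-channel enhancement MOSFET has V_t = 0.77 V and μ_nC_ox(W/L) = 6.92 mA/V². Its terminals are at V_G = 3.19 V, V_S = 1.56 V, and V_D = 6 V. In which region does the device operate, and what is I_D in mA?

V_GS = V_G − V_S = 3.19 − 1.56 = 1.63 V; V_DS = V_D − V_S = 6 − 1.56 = 4.44 V.
V_ov = V_GS − V_t = 1.63 − 0.77 = 0.86 V.
Since V_DS = 4.44 V ≥ V_ov = 0.86 V, the device is in saturation.
I_D = ½ k_n V_ov² = 0.5 × 6.92 × 0.86² = 2.56 mA.

Saturation; I_D = 2.56 mA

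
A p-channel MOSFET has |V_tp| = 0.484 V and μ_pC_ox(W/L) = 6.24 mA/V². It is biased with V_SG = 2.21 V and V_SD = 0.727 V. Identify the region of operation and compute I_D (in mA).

Triode; I_D = 6.18 mA

V_ov = V_SG − |V_tp| = 2.21 − 0.484 = 1.73 V.
Since V_SD = 0.727 V < V_ov = 1.73 V, the device is in the triode region.
I_D = k_p [V_ov · V_SD − ½ V_SD²] = 6.24 × [1.73 × 0.727 − 0.5 × 0.727²] = 6.18 mA.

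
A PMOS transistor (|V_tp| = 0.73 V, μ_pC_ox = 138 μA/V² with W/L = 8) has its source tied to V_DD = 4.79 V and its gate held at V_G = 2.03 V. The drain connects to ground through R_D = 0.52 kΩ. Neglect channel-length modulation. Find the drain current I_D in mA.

I_D = 2.27 mA

V_SG = V_DD − V_G = 4.79 − 2.03 = 2.76 V, so V_ov = 2.76 − 0.73 = 2.03 V.
k_p = μ_pC_ox · (W/L) = 1.104 mA/V².
Assume saturation: I_D = ½ k_p V_ov² = 0.5 × 1.104 × 2.03² = 2.27 mA, giving V_SD = V_DD − I_D R_D = 4.79 − 2.27 × 0.52 = 3.61 V.
V_SD = 3.61 V ≥ V_ov = 2.03 V, confirming saturation.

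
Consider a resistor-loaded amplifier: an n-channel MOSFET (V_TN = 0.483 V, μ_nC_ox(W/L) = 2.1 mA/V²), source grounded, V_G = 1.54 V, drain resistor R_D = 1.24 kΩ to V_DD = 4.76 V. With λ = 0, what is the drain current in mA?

I_D = 1.17 mA

V_GS = V_G = 1.54 V, so V_ov = 1.54 − 0.483 = 1.06 V.
Assume saturation: I_D = ½ k_n V_ov² = 0.5 × 2.1 × 1.06² = 1.17 mA, giving V_DS = V_DD − I_D R_D = 4.76 − 1.17 × 1.24 = 3.31 V.
V_DS = 3.31 V ≥ V_ov = 1.06 V, confirming saturation.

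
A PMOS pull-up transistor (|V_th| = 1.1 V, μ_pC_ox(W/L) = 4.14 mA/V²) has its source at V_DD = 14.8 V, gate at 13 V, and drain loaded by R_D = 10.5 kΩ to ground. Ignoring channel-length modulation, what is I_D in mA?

V_SG = V_DD − V_G = 14.8 − 13 = 1.8 V, so V_ov = 1.8 − 1.1 = 0.7 V.
Assume saturation: I_D = ½ k_p V_ov² = 0.5 × 4.14 × 0.7² = 1.01 mA, giving V_SD = V_DD − I_D R_D = 14.8 − 1.01 × 10.5 = 4.15 V.
V_SD = 4.15 V ≥ V_ov = 0.7 V, confirming saturation.

I_D = 1.01 mA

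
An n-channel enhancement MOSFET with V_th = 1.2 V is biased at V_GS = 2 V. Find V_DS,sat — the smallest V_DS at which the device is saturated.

The boundary between triode and saturation is V_DS = V_GS − V_th = V_ov.
V_ov = 2 − 1.2 = 0.8 V.

V_DS,sat = 0.800 V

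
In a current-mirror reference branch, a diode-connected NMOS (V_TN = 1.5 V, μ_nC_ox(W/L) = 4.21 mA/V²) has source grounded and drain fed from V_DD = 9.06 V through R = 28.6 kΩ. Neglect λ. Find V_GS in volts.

With gate tied to drain, V_GS = V_DS ≥ V_GS − V_TN, so the device is in saturation.
KCL at the drain: ½ k_n (V_GS − V_TN)² = (V_DD − V_GS)/R.
Let x = V_GS − 1.5. Then 60.2 x² + x − 7.56 = 0, giving x = 0.346 V (positive root), so V_GS = 1.85 V.
I_D = (V_DD − V_GS)/R = (9.06 − 1.85) / 28.6 = 0.252 mA.

V_GS = 1.85 V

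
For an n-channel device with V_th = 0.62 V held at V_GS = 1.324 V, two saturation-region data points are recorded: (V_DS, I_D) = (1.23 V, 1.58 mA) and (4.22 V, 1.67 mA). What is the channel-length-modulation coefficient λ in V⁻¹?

With V_GS fixed, I_D ∝ (1 + λ V_DS) in saturation, so I_D2/I_D1 = (1 + λ V_DS2)/(1 + λ V_DS1).
1.67/1.58 = 1.057 = (1 + 4.22 λ)/(1 + 1.23 λ).
Solving: λ (I_D1 V_DS2 − I_D2 V_DS1) = I_D2 − I_D1, so λ = (1.67 − 1.58) / (1.58 × 4.22 − 1.67 × 1.23) = 0.09 / 4.61 = 0.0195 V⁻¹.

λ = 0.0195 V⁻¹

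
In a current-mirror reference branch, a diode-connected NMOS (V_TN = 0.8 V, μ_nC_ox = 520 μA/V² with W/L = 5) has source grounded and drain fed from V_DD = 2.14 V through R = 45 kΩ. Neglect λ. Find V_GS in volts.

With gate tied to drain, V_GS = V_DS ≥ V_GS − V_TN, so the device is in saturation.
k_n = μ_nC_ox · (W/L) = 2.6 mA/V².
KCL at the drain: ½ k_n (V_GS − V_TN)² = (V_DD − V_GS)/R.
Let x = V_GS − 0.8. Then 58.5 x² + x − 1.34 = 0, giving x = 0.143 V (positive root), so V_GS = 0.943 V.
I_D = (V_DD − V_GS)/R = (2.14 − 0.943) / 45 = 0.0266 mA.

V_GS = 0.943 V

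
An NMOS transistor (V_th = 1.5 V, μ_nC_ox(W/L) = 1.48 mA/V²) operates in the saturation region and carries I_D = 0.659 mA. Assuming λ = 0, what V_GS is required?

In saturation I_D = ½ k_n (V_GS − V_th)², so V_GS − V_th = √(2 I_D / k_n) = √(2 × 0.659 / 1.48) = 0.944 V.
V_GS = 1.5 + 0.944 = 2.44 V.

V_GS = 2.44 V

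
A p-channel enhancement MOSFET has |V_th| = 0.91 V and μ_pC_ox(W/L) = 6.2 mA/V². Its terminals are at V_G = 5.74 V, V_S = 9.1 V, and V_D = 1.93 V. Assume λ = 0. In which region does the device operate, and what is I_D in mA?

Saturation; I_D = 18.6 mA

V_SG = V_S − V_G = 9.1 − 5.74 = 3.36 V; V_SD = V_S − V_D = 9.1 − 1.93 = 7.17 V.
V_ov = V_SG − |V_th| = 3.36 − 0.91 = 2.45 V.
Since V_SD = 7.17 V ≥ V_ov = 2.45 V, the device is in saturation.
I_D = ½ k_p V_ov² = 0.5 × 6.2 × 2.45² = 18.6 mA.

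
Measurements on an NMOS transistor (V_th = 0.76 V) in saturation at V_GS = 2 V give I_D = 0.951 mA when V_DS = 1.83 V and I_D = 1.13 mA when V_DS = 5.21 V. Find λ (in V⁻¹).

λ = 0.0620 V⁻¹

With V_GS fixed, I_D ∝ (1 + λ V_DS) in saturation, so I_D2/I_D1 = (1 + λ V_DS2)/(1 + λ V_DS1).
1.13/0.951 = 1.188 = (1 + 5.21 λ)/(1 + 1.83 λ).
Solving: λ (I_D1 V_DS2 − I_D2 V_DS1) = I_D2 − I_D1, so λ = (1.13 − 0.951) / (0.951 × 5.21 − 1.13 × 1.83) = 0.179 / 2.89 = 0.062 V⁻¹.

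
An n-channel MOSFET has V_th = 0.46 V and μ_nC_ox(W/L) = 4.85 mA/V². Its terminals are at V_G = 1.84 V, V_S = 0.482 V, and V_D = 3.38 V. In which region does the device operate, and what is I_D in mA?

V_GS = V_G − V_S = 1.84 − 0.482 = 1.36 V; V_DS = V_D − V_S = 3.38 − 0.482 = 2.9 V.
V_ov = V_GS − V_th = 1.36 − 0.46 = 0.898 V.
Since V_DS = 2.9 V ≥ V_ov = 0.898 V, the device is in saturation.
I_D = ½ k_n V_ov² = 0.5 × 4.85 × 0.898² = 1.96 mA.

Saturation; I_D = 1.96 mA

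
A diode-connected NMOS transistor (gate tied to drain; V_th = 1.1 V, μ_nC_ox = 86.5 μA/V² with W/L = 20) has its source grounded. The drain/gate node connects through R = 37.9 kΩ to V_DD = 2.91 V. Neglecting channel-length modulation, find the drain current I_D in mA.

I_D = 0.0419 mA

With gate tied to drain, V_GS = V_DS ≥ V_GS − V_th, so the device is in saturation.
k_n = μ_nC_ox · (W/L) = 1.73 mA/V².
KCL at the drain: ½ k_n (V_GS − V_th)² = (V_DD − V_GS)/R.
Let x = V_GS − 1.1. Then 32.8 x² + x − 1.81 = 0, giving x = 0.22 V (positive root), so V_GS = 1.32 V.
I_D = (V_DD − V_GS)/R = (2.91 − 1.32) / 37.9 = 0.0419 mA.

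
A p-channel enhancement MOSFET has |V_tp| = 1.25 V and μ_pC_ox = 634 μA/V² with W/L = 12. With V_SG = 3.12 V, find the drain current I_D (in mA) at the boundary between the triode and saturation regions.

I_D = 13.3 mA

At the boundary V_SD = V_ov = V_SG − |V_tp| = 3.12 − 1.25 = 1.87 V.
k_p = μ_pC_ox · (W/L) = 7.608 mA/V².
I_D = ½ k_p V_ov² = 0.5 × 7.608 × 1.87² = 13.3 mA.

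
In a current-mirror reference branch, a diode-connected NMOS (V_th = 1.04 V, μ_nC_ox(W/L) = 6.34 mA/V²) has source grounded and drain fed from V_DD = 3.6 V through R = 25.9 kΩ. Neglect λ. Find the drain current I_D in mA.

With gate tied to drain, V_GS = V_DS ≥ V_GS − V_th, so the device is in saturation.
KCL at the drain: ½ k_n (V_GS − V_th)² = (V_DD − V_GS)/R.
Let x = V_GS − 1.04. Then 82.1 x² + x − 2.56 = 0, giving x = 0.171 V (positive root), so V_GS = 1.21 V.
I_D = (V_DD − V_GS)/R = (3.6 − 1.21) / 25.9 = 0.0923 mA.

I_D = 0.0923 mA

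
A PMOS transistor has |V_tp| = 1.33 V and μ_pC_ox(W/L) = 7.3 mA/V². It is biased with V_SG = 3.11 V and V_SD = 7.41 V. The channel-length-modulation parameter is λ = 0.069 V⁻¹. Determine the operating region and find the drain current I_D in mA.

Saturation; I_D = 17.5 mA

V_ov = V_SG − |V_tp| = 3.11 − 1.33 = 1.78 V.
Since V_SD = 7.41 V ≥ V_ov = 1.78 V, the device is in saturation.
I_D = ½ k_p V_ov² (1 + λ V_SD) = 0.5 × 7.3 × 1.78² × (1 + 0.069 × 7.41) = 17.5 mA.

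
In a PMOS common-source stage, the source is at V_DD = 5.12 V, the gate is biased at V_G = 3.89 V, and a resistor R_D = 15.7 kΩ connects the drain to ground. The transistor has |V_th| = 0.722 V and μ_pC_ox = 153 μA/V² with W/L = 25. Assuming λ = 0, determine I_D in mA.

I_D = 0.313 mA

V_SG = V_DD − V_G = 5.12 − 3.89 = 1.23 V, so V_ov = 1.23 − 0.722 = 0.508 V.
k_p = μ_pC_ox · (W/L) = 3.825 mA/V².
Assume saturation: I_D = ½ k_p V_ov² = 0.5 × 3.825 × 0.508² = 0.494 mA, giving V_SD = V_DD − I_D R_D = 5.12 − 0.494 × 15.7 = -2.63 V.
But -2.63 V < V_ov = 0.508 V, so the device is actually in triode.
In triode I_D = k_p[V_ov V_SD − ½ V_SD²] and I_D = (V_DD − V_SD)/R_D. Equating: 30 V_SD² − 31.51 V_SD + 5.12 = 0, giving V_SD = 0.201 V (the root below V_ov).
I_D = (5.12 − 0.201) / 15.7 = 0.313 mA.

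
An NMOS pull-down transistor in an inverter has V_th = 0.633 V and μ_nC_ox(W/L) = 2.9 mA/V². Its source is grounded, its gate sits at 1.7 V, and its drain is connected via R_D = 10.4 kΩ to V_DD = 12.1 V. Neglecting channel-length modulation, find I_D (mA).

I_D = 1.12 mA

V_GS = V_G = 1.7 V, so V_ov = 1.7 − 0.633 = 1.07 V.
Assume saturation: I_D = ½ k_n V_ov² = 0.5 × 2.9 × 1.07² = 1.65 mA, giving V_DS = V_DD − I_D R_D = 12.1 − 1.65 × 10.4 = -5.07 V.
But -5.07 V < V_ov = 1.07 V, so the device is actually in triode.
In triode I_D = k_n[V_ov V_DS − ½ V_DS²] and I_D = (V_DD − V_DS)/R_D. Equating: 15.1 V_DS² − 33.18 V_DS + 12.1 = 0, giving V_DS = 0.461 V (the root below V_ov).
I_D = (12.1 − 0.461) / 10.4 = 1.12 mA.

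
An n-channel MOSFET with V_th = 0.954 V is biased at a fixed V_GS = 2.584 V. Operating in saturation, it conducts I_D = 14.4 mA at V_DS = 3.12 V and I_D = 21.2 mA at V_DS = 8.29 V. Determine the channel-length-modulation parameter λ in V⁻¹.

With V_GS fixed, I_D ∝ (1 + λ V_DS) in saturation, so I_D2/I_D1 = (1 + λ V_DS2)/(1 + λ V_DS1).
21.2/14.4 = 1.472 = (1 + 8.29 λ)/(1 + 3.12 λ).
Solving: λ (I_D1 V_DS2 − I_D2 V_DS1) = I_D2 − I_D1, so λ = (21.2 − 14.4) / (14.4 × 8.29 − 21.2 × 3.12) = 6.8 / 53.2 = 0.128 V⁻¹.

λ = 0.128 V⁻¹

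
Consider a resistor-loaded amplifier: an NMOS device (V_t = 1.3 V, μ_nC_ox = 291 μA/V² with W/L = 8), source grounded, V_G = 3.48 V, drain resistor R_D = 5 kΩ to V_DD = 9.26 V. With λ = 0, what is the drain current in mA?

I_D = 1.78 mA

V_GS = V_G = 3.48 V, so V_ov = 3.48 − 1.3 = 2.18 V.
k_n = μ_nC_ox · (W/L) = 2.328 mA/V².
Assume saturation: I_D = ½ k_n V_ov² = 0.5 × 2.328 × 2.18² = 5.53 mA, giving V_DS = V_DD − I_D R_D = 9.26 − 5.53 × 5 = -18.4 V.
But -18.4 V < V_ov = 2.18 V, so the device is actually in triode.
In triode I_D = k_n[V_ov V_DS − ½ V_DS²] and I_D = (V_DD − V_DS)/R_D. Equating: 5.82 V_DS² − 26.38 V_DS + 9.26 = 0, giving V_DS = 0.384 V (the root below V_ov).
I_D = (9.26 − 0.384) / 5 = 1.78 mA.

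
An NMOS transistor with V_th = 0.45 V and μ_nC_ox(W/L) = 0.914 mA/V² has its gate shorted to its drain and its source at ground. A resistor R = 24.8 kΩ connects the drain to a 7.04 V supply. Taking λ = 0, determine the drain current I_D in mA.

With gate tied to drain, V_GS = V_DS ≥ V_GS − V_th, so the device is in saturation.
KCL at the drain: ½ k_n (V_GS − V_th)² = (V_DD − V_GS)/R.
Let x = V_GS − 0.45. Then 11.3 x² + x − 6.59 = 0, giving x = 0.72 V (positive root), so V_GS = 1.17 V.
I_D = (V_DD − V_GS)/R = (7.04 − 1.17) / 24.8 = 0.237 mA.

I_D = 0.237 mA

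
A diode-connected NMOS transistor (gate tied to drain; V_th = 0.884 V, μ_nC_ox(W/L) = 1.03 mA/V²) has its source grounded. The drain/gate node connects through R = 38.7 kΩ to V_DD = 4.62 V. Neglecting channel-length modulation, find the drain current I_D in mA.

I_D = 0.0860 mA

With gate tied to drain, V_GS = V_DS ≥ V_GS − V_th, so the device is in saturation.
KCL at the drain: ½ k_n (V_GS − V_th)² = (V_DD − V_GS)/R.
Let x = V_GS − 0.884. Then 19.9 x² + x − 3.736 = 0, giving x = 0.409 V (positive root), so V_GS = 1.29 V.
I_D = (V_DD − V_GS)/R = (4.62 − 1.29) / 38.7 = 0.086 mA.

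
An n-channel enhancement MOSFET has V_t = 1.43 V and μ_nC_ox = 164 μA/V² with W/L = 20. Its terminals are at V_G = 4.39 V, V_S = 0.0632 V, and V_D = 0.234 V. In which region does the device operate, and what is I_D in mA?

V_GS = V_G − V_S = 4.39 − 0.0632 = 4.33 V; V_DS = V_D − V_S = 0.234 − 0.0632 = 0.171 V.
k_n = μ_nC_ox · (W/L) = 3.28 mA/V².
V_ov = V_GS − V_t = 4.33 − 1.43 = 2.9 V.
Since V_DS = 0.171 V < V_ov = 2.9 V, the device is in the triode region.
I_D = k_n [V_ov · V_DS − ½ V_DS²] = 3.28 × [2.9 × 0.171 − 0.5 × 0.171²] = 1.58 mA.

Triode; I_D = 1.58 mA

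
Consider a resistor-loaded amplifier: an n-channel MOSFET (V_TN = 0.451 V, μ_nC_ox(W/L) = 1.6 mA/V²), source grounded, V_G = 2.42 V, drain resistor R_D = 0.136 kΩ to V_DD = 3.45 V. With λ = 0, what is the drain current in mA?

V_GS = V_G = 2.42 V, so V_ov = 2.42 − 0.451 = 1.97 V.
Assume saturation: I_D = ½ k_n V_ov² = 0.5 × 1.6 × 1.97² = 3.1 mA, giving V_DS = V_DD − I_D R_D = 3.45 − 3.1 × 0.136 = 3.03 V.
V_DS = 3.03 V ≥ V_ov = 1.97 V, confirming saturation.

I_D = 3.10 mA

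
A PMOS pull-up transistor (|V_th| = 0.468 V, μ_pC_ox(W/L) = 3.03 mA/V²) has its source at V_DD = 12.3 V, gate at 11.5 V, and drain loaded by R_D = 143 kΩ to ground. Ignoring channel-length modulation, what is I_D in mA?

I_D = 0.0853 mA

V_SG = V_DD − V_G = 12.3 − 11.5 = 0.8 V, so V_ov = 0.8 − 0.468 = 0.332 V.
Assume saturation: I_D = ½ k_p V_ov² = 0.5 × 3.03 × 0.332² = 0.167 mA, giving V_SD = V_DD − I_D R_D = 12.3 − 0.167 × 143 = -11.6 V.
But -11.6 V < V_ov = 0.332 V, so the device is actually in triode.
In triode I_D = k_p[V_ov V_SD − ½ V_SD²] and I_D = (V_DD − V_SD)/R_D. Equating: 217 V_SD² − 144.9 V_SD + 12.3 = 0, giving V_SD = 0.0998 V (the root below V_ov).
I_D = (12.3 − 0.0998) / 143 = 0.0853 mA.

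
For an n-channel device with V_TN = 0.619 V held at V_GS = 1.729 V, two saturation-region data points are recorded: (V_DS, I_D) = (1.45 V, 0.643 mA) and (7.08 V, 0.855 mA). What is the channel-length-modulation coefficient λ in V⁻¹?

With V_GS fixed, I_D ∝ (1 + λ V_DS) in saturation, so I_D2/I_D1 = (1 + λ V_DS2)/(1 + λ V_DS1).
0.855/0.643 = 1.33 = (1 + 7.08 λ)/(1 + 1.45 λ).
Solving: λ (I_D1 V_DS2 − I_D2 V_DS1) = I_D2 − I_D1, so λ = (0.855 − 0.643) / (0.643 × 7.08 − 0.855 × 1.45) = 0.212 / 3.31 = 0.064 V⁻¹.

λ = 0.0640 V⁻¹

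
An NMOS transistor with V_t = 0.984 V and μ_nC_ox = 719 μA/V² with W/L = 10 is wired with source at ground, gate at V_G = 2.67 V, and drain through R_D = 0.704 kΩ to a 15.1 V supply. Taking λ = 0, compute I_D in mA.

I_D = 10.2 mA

V_GS = V_G = 2.67 V, so V_ov = 2.67 − 0.984 = 1.69 V.
k_n = μ_nC_ox · (W/L) = 7.19 mA/V².
Assume saturation: I_D = ½ k_n V_ov² = 0.5 × 7.19 × 1.69² = 10.2 mA, giving V_DS = V_DD − I_D R_D = 15.1 − 10.2 × 0.704 = 7.91 V.
V_DS = 7.91 V ≥ V_ov = 1.69 V, confirming saturation.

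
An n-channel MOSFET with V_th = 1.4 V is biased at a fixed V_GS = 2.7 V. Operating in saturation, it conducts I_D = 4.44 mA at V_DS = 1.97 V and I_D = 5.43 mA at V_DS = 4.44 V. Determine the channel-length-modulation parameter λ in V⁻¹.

λ = 0.110 V⁻¹

With V_GS fixed, I_D ∝ (1 + λ V_DS) in saturation, so I_D2/I_D1 = (1 + λ V_DS2)/(1 + λ V_DS1).
5.43/4.44 = 1.223 = (1 + 4.44 λ)/(1 + 1.97 λ).
Solving: λ (I_D1 V_DS2 − I_D2 V_DS1) = I_D2 − I_D1, so λ = (5.43 − 4.44) / (4.44 × 4.44 − 5.43 × 1.97) = 0.99 / 9.02 = 0.11 V⁻¹.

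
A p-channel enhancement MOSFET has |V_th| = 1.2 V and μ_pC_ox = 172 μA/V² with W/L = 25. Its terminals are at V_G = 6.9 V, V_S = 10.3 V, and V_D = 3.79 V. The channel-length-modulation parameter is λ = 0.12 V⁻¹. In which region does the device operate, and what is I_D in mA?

Saturation; I_D = 18.5 mA

V_SG = V_S − V_G = 10.3 − 6.9 = 3.4 V; V_SD = V_S − V_D = 10.3 − 3.79 = 6.51 V.
k_p = μ_pC_ox · (W/L) = 4.3 mA/V².
V_ov = V_SG − |V_th| = 3.4 − 1.2 = 2.2 V.
Since V_SD = 6.51 V ≥ V_ov = 2.2 V, the device is in saturation.
I_D = ½ k_p V_ov² (1 + λ V_SD) = 0.5 × 4.3 × 2.2² × (1 + 0.12 × 6.51) = 18.5 mA.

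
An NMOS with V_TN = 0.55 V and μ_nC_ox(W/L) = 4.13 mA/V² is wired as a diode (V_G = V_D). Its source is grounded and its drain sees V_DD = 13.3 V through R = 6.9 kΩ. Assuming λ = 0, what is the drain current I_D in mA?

I_D = 1.72 mA

With gate tied to drain, V_GS = V_DS ≥ V_GS − V_TN, so the device is in saturation.
KCL at the drain: ½ k_n (V_GS − V_TN)² = (V_DD − V_GS)/R.
Let x = V_GS − 0.55. Then 14.2 x² + x − 12.75 = 0, giving x = 0.912 V (positive root), so V_GS = 1.46 V.
I_D = (V_DD − V_GS)/R = (13.3 − 1.46) / 6.9 = 1.72 mA.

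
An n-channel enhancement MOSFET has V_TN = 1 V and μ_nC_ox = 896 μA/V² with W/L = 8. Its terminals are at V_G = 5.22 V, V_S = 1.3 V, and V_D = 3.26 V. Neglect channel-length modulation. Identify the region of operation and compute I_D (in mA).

Triode; I_D = 27.3 mA

V_GS = V_G − V_S = 5.22 − 1.3 = 3.92 V; V_DS = V_D − V_S = 3.26 − 1.3 = 1.96 V.
k_n = μ_nC_ox · (W/L) = 7.168 mA/V².
V_ov = V_GS − V_TN = 3.92 − 1 = 2.92 V.
Since V_DS = 1.96 V < V_ov = 2.92 V, the device is in the triode region.
I_D = k_n [V_ov · V_DS − ½ V_DS²] = 7.168 × [2.92 × 1.96 − 0.5 × 1.96²] = 27.3 mA.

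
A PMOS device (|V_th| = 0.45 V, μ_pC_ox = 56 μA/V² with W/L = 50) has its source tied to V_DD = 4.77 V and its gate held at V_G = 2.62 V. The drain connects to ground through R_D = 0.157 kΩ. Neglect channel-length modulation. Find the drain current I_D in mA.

I_D = 4.05 mA

V_SG = V_DD − V_G = 4.77 − 2.62 = 2.15 V, so V_ov = 2.15 − 0.45 = 1.7 V.
k_p = μ_pC_ox · (W/L) = 2.8 mA/V².
Assume saturation: I_D = ½ k_p V_ov² = 0.5 × 2.8 × 1.7² = 4.05 mA, giving V_SD = V_DD − I_D R_D = 4.77 − 4.05 × 0.157 = 4.13 V.
V_SD = 4.13 V ≥ V_ov = 1.7 V, confirming saturation.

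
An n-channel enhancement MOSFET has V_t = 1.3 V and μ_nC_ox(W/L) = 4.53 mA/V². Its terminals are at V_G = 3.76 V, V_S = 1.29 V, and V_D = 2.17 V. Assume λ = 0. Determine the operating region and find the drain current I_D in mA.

V_GS = V_G − V_S = 3.76 − 1.29 = 2.47 V; V_DS = V_D − V_S = 2.17 − 1.29 = 0.88 V.
V_ov = V_GS − V_t = 2.47 − 1.3 = 1.17 V.
Since V_DS = 0.88 V < V_ov = 1.17 V, the device is in the triode region.
I_D = k_n [V_ov · V_DS − ½ V_DS²] = 4.53 × [1.17 × 0.88 − 0.5 × 0.88²] = 2.91 mA.

Triode; I_D = 2.91 mA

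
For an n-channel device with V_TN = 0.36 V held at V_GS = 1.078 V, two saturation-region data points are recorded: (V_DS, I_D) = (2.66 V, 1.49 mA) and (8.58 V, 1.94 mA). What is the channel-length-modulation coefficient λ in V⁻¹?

λ = 0.0590 V⁻¹

With V_GS fixed, I_D ∝ (1 + λ V_DS) in saturation, so I_D2/I_D1 = (1 + λ V_DS2)/(1 + λ V_DS1).
1.94/1.49 = 1.302 = (1 + 8.58 λ)/(1 + 2.66 λ).
Solving: λ (I_D1 V_DS2 − I_D2 V_DS1) = I_D2 − I_D1, so λ = (1.94 − 1.49) / (1.49 × 8.58 − 1.94 × 2.66) = 0.45 / 7.62 = 0.059 V⁻¹.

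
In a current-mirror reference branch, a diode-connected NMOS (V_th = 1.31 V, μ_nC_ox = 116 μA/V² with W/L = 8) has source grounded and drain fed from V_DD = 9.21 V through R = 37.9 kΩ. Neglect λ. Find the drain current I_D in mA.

I_D = 0.191 mA

With gate tied to drain, V_GS = V_DS ≥ V_GS − V_th, so the device is in saturation.
k_n = μ_nC_ox · (W/L) = 0.928 mA/V².
KCL at the drain: ½ k_n (V_GS − V_th)² = (V_DD − V_GS)/R.
Let x = V_GS − 1.31. Then 17.6 x² + x − 7.9 = 0, giving x = 0.642 V (positive root), so V_GS = 1.95 V.
I_D = (V_DD − V_GS)/R = (9.21 − 1.95) / 37.9 = 0.191 mA.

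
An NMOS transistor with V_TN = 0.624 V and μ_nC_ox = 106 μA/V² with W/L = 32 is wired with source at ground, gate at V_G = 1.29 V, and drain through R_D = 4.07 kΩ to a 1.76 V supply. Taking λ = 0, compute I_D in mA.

V_GS = V_G = 1.29 V, so V_ov = 1.29 − 0.624 = 0.666 V.
k_n = μ_nC_ox · (W/L) = 3.392 mA/V².
Assume saturation: I_D = ½ k_n V_ov² = 0.5 × 3.392 × 0.666² = 0.752 mA, giving V_DS = V_DD − I_D R_D = 1.76 − 0.752 × 4.07 = -1.3 V.
But -1.3 V < V_ov = 0.666 V, so the device is actually in triode.
In triode I_D = k_n[V_ov V_DS − ½ V_DS²] and I_D = (V_DD − V_DS)/R_D. Equating: 6.9 V_DS² − 10.19 V_DS + 1.76 = 0, giving V_DS = 0.2 V (the root below V_ov).
I_D = (1.76 − 0.2) / 4.07 = 0.383 mA.

I_D = 0.383 mA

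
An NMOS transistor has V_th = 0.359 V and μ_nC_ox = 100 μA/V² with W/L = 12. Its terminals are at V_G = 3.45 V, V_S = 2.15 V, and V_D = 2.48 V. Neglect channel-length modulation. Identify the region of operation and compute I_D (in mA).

V_GS = V_G − V_S = 3.45 − 2.15 = 1.3 V; V_DS = V_D − V_S = 2.48 − 2.15 = 0.33 V.
k_n = μ_nC_ox · (W/L) = 1.2 mA/V².
V_ov = V_GS − V_th = 1.3 − 0.359 = 0.941 V.
Since V_DS = 0.33 V < V_ov = 0.941 V, the device is in the triode region.
I_D = k_n [V_ov · V_DS − ½ V_DS²] = 1.2 × [0.941 × 0.33 − 0.5 × 0.33²] = 0.307 mA.

Triode; I_D = 0.307 mA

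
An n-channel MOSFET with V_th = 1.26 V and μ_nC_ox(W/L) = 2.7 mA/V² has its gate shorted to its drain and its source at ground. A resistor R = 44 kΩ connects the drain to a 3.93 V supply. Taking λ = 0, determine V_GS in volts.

V_GS = 1.46 V

With gate tied to drain, V_GS = V_DS ≥ V_GS − V_th, so the device is in saturation.
KCL at the drain: ½ k_n (V_GS − V_th)² = (V_DD − V_GS)/R.
Let x = V_GS − 1.26. Then 59.4 x² + x − 2.67 = 0, giving x = 0.204 V (positive root), so V_GS = 1.46 V.
I_D = (V_DD − V_GS)/R = (3.93 − 1.46) / 44 = 0.0561 mA.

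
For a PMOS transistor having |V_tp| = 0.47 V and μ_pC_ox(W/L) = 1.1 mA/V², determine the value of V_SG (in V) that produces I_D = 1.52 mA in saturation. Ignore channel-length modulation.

In saturation I_D = ½ k_p (V_SG − |V_tp|)², so V_SG − |V_tp| = √(2 I_D / k_p) = √(2 × 1.52 / 1.1) = 1.66 V.
V_SG = 0.47 + 1.66 = 2.13 V.

V_SG = 2.13 V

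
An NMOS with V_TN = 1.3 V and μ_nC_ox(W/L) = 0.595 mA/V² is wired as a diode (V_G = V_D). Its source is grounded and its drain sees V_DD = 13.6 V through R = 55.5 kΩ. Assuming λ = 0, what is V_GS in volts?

With gate tied to drain, V_GS = V_DS ≥ V_GS − V_TN, so the device is in saturation.
KCL at the drain: ½ k_n (V_GS − V_TN)² = (V_DD − V_GS)/R.
Let x = V_GS − 1.3. Then 16.5 x² + x − 12.3 = 0, giving x = 0.833 V (positive root), so V_GS = 2.13 V.
I_D = (V_DD − V_GS)/R = (13.6 − 2.13) / 55.5 = 0.207 mA.

V_GS = 2.13 V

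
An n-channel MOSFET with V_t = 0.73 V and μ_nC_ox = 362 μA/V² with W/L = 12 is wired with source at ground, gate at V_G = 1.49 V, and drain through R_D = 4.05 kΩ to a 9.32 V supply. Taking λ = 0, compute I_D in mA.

I_D = 1.25 mA

V_GS = V_G = 1.49 V, so V_ov = 1.49 − 0.73 = 0.76 V.
k_n = μ_nC_ox · (W/L) = 4.344 mA/V².
Assume saturation: I_D = ½ k_n V_ov² = 0.5 × 4.344 × 0.76² = 1.25 mA, giving V_DS = V_DD − I_D R_D = 9.32 − 1.25 × 4.05 = 4.24 V.
V_DS = 4.24 V ≥ V_ov = 0.76 V, confirming saturation.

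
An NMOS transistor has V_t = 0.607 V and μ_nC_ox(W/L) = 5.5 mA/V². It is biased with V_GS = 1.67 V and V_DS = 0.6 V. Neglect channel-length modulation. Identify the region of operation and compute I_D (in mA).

V_ov = V_GS − V_t = 1.67 − 0.607 = 1.06 V.
Since V_DS = 0.6 V < V_ov = 1.06 V, the device is in the triode region.
I_D = k_n [V_ov · V_DS − ½ V_DS²] = 5.5 × [1.06 × 0.6 − 0.5 × 0.6²] = 2.52 mA.

Triode; I_D = 2.52 mA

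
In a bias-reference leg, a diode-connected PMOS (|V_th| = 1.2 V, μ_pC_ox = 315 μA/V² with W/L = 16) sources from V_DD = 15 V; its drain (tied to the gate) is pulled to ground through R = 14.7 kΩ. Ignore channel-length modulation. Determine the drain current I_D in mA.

With gate tied to drain, V_SG = V_SD ≥ V_SG − |V_th|, so the device is in saturation.
k_p = μ_pC_ox · (W/L) = 5.04 mA/V².
KCL at the drain: ½ k_p (V_SG − |V_th|)² = (V_DD − V_SG)/R.
Let x = V_SG − 1.2. Then 37 x² + x − 13.8 = 0, giving x = 0.597 V (positive root), so V_SG = 1.8 V.
I_D = (V_DD − V_SG)/R = (15 − 1.8) / 14.7 = 0.898 mA.

I_D = 0.898 mA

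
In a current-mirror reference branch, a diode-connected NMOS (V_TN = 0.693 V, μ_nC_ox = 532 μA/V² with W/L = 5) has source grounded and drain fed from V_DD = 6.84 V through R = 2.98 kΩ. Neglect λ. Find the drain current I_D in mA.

With gate tied to drain, V_GS = V_DS ≥ V_GS − V_TN, so the device is in saturation.
k_n = μ_nC_ox · (W/L) = 2.66 mA/V².
KCL at the drain: ½ k_n (V_GS − V_TN)² = (V_DD − V_GS)/R.
Let x = V_GS − 0.693. Then 3.96 x² + x − 6.147 = 0, giving x = 1.13 V (positive root), so V_GS = 1.82 V.
I_D = (V_DD − V_GS)/R = (6.84 − 1.82) / 2.98 = 1.69 mA.

I_D = 1.69 mA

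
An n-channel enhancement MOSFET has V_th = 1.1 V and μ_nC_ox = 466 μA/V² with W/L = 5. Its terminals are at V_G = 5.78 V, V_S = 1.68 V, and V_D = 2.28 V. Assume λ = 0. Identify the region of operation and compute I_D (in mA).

V_GS = V_G − V_S = 5.78 − 1.68 = 4.1 V; V_DS = V_D − V_S = 2.28 − 1.68 = 0.6 V.
k_n = μ_nC_ox · (W/L) = 2.33 mA/V².
V_ov = V_GS − V_th = 4.1 − 1.1 = 3 V.
Since V_DS = 0.6 V < V_ov = 3 V, the device is in the triode region.
I_D = k_n [V_ov · V_DS − ½ V_DS²] = 2.33 × [3 × 0.6 − 0.5 × 0.6²] = 3.77 mA.

Triode; I_D = 3.77 mA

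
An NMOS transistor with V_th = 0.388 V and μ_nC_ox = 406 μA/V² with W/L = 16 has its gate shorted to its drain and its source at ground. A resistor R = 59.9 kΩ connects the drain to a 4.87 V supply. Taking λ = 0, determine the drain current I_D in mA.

I_D = 0.0723 mA

With gate tied to drain, V_GS = V_DS ≥ V_GS − V_th, so the device is in saturation.
k_n = μ_nC_ox · (W/L) = 6.496 mA/V².
KCL at the drain: ½ k_n (V_GS − V_th)² = (V_DD − V_GS)/R.
Let x = V_GS − 0.388. Then 195 x² + x − 4.482 = 0, giving x = 0.149 V (positive root), so V_GS = 0.537 V.
I_D = (V_DD − V_GS)/R = (4.87 − 0.537) / 59.9 = 0.0723 mA.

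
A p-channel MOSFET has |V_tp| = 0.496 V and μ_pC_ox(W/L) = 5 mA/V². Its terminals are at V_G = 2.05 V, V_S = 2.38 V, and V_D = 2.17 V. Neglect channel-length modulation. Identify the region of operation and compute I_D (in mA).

Cutoff; I_D = 0 mA

V_SG = V_S − V_G = 2.38 − 2.05 = 0.33 V; V_SD = V_S − V_D = 2.38 − 2.17 = 0.21 V.
V_SG = 0.33 V < |V_tp| = 0.496 V, so the transistor is in cutoff.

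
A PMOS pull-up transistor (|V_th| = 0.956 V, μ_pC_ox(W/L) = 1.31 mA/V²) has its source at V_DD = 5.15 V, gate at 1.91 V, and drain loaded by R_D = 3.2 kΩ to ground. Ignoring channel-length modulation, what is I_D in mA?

I_D = 1.44 mA

V_SG = V_DD − V_G = 5.15 − 1.91 = 3.24 V, so V_ov = 3.24 − 0.956 = 2.28 V.
Assume saturation: I_D = ½ k_p V_ov² = 0.5 × 1.31 × 2.28² = 3.42 mA, giving V_SD = V_DD − I_D R_D = 5.15 − 3.42 × 3.2 = -5.78 V.
But -5.78 V < V_ov = 2.28 V, so the device is actually in triode.
In triode I_D = k_p[V_ov V_SD − ½ V_SD²] and I_D = (V_DD − V_SD)/R_D. Equating: 2.1 V_SD² − 10.57 V_SD + 5.15 = 0, giving V_SD = 0.546 V (the root below V_ov).
I_D = (5.15 − 0.546) / 3.2 = 1.44 mA.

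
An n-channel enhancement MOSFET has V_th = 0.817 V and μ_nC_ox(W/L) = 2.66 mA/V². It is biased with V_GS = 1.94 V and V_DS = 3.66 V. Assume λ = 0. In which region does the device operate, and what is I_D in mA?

V_ov = V_GS − V_th = 1.94 − 0.817 = 1.12 V.
Since V_DS = 3.66 V ≥ V_ov = 1.12 V, the device is in saturation.
I_D = ½ k_n V_ov² = 0.5 × 2.66 × 1.12² = 1.68 mA.

Saturation; I_D = 1.68 mA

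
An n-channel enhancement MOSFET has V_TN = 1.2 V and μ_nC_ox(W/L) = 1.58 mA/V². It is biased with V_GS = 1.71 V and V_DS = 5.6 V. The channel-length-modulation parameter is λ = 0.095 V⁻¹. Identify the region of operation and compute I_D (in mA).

Saturation; I_D = 0.315 mA

V_ov = V_GS − V_TN = 1.71 − 1.2 = 0.51 V.
Since V_DS = 5.6 V ≥ V_ov = 0.51 V, the device is in saturation.
I_D = ½ k_n V_ov² (1 + λ V_DS) = 0.5 × 1.58 × 0.51² × (1 + 0.095 × 5.6) = 0.315 mA.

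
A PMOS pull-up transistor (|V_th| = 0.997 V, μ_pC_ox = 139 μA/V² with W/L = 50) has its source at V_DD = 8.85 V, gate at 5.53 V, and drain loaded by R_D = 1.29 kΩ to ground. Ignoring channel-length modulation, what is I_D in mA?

I_D = 6.51 mA

V_SG = V_DD − V_G = 8.85 − 5.53 = 3.32 V, so V_ov = 3.32 − 0.997 = 2.32 V.
k_p = μ_pC_ox · (W/L) = 6.95 mA/V².
Assume saturation: I_D = ½ k_p V_ov² = 0.5 × 6.95 × 2.32² = 18.8 mA, giving V_SD = V_DD − I_D R_D = 8.85 − 18.8 × 1.29 = -15.3 V.
But -15.3 V < V_ov = 2.32 V, so the device is actually in triode.
In triode I_D = k_p[V_ov V_SD − ½ V_SD²] and I_D = (V_DD − V_SD)/R_D. Equating: 4.48 V_SD² − 21.83 V_SD + 8.85 = 0, giving V_SD = 0.446 V (the root below V_ov).
I_D = (8.85 − 0.446) / 1.29 = 6.51 mA.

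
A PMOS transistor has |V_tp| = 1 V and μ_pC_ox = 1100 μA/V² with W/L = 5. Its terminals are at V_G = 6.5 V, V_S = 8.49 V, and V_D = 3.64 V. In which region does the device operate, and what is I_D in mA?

Saturation; I_D = 2.70 mA

V_SG = V_S − V_G = 8.49 − 6.5 = 1.99 V; V_SD = V_S − V_D = 8.49 − 3.64 = 4.85 V.
k_p = μ_pC_ox · (W/L) = 5.5 mA/V².
V_ov = V_SG − |V_tp| = 1.99 − 1 = 0.99 V.
Since V_SD = 4.85 V ≥ V_ov = 0.99 V, the device is in saturation.
I_D = ½ k_p V_ov² = 0.5 × 5.5 × 0.99² = 2.7 mA.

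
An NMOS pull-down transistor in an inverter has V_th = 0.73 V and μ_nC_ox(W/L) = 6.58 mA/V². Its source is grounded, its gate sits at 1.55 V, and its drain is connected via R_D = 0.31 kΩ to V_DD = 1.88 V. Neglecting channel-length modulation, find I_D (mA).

V_GS = V_G = 1.55 V, so V_ov = 1.55 − 0.73 = 0.82 V.
Assume saturation: I_D = ½ k_n V_ov² = 0.5 × 6.58 × 0.82² = 2.21 mA, giving V_DS = V_DD − I_D R_D = 1.88 − 2.21 × 0.31 = 1.19 V.
V_DS = 1.19 V ≥ V_ov = 0.82 V, confirming saturation.

I_D = 2.21 mA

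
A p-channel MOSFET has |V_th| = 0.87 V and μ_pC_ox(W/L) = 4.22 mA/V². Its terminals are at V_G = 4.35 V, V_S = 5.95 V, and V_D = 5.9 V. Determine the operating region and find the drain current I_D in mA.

Triode; I_D = 0.149 mA

V_SG = V_S − V_G = 5.95 − 4.35 = 1.6 V; V_SD = V_S − V_D = 5.95 − 5.9 = 0.05 V.
V_ov = V_SG − |V_th| = 1.6 − 0.87 = 0.73 V.
Since V_SD = 0.05 V < V_ov = 0.73 V, the device is in the triode region.
I_D = k_p [V_ov · V_SD − ½ V_SD²] = 4.22 × [0.73 × 0.05 − 0.5 × 0.05²] = 0.149 mA.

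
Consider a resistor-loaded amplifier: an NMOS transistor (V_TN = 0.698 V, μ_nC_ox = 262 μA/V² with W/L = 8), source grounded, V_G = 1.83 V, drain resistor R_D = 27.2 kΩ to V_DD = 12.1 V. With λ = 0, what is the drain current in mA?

I_D = 0.437 mA

V_GS = V_G = 1.83 V, so V_ov = 1.83 − 0.698 = 1.13 V.
k_n = μ_nC_ox · (W/L) = 2.096 mA/V².
Assume saturation: I_D = ½ k_n V_ov² = 0.5 × 2.096 × 1.13² = 1.34 mA, giving V_DS = V_DD − I_D R_D = 12.1 − 1.34 × 27.2 = -24.4 V.
But -24.4 V < V_ov = 1.13 V, so the device is actually in triode.
In triode I_D = k_n[V_ov V_DS − ½ V_DS²] and I_D = (V_DD − V_DS)/R_D. Equating: 28.5 V_DS² − 65.54 V_DS + 12.1 = 0, giving V_DS = 0.202 V (the root below V_ov).
I_D = (12.1 − 0.202) / 27.2 = 0.437 mA.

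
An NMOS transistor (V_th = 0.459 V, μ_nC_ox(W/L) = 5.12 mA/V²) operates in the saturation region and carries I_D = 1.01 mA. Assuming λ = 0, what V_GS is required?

In saturation I_D = ½ k_n (V_GS − V_th)², so V_GS − V_th = √(2 I_D / k_n) = √(2 × 1.01 / 5.12) = 0.628 V.
V_GS = 0.459 + 0.628 = 1.09 V.

V_GS = 1.09 V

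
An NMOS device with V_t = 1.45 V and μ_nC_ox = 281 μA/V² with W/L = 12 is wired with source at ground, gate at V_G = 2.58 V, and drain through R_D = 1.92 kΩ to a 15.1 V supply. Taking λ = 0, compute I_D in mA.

I_D = 2.15 mA

V_GS = V_G = 2.58 V, so V_ov = 2.58 − 1.45 = 1.13 V.
k_n = μ_nC_ox · (W/L) = 3.372 mA/V².
Assume saturation: I_D = ½ k_n V_ov² = 0.5 × 3.372 × 1.13² = 2.15 mA, giving V_DS = V_DD − I_D R_D = 15.1 − 2.15 × 1.92 = 11 V.
V_DS = 11 V ≥ V_ov = 1.13 V, confirming saturation.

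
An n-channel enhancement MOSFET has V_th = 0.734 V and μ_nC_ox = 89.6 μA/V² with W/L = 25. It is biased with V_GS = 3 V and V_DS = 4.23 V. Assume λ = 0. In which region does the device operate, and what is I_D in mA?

Saturation; I_D = 5.75 mA

k_n = μ_nC_ox · (W/L) = 2.24 mA/V².
V_ov = V_GS − V_th = 3 − 0.734 = 2.27 V.
Since V_DS = 4.23 V ≥ V_ov = 2.27 V, the device is in saturation.
I_D = ½ k_n V_ov² = 0.5 × 2.24 × 2.27² = 5.75 mA.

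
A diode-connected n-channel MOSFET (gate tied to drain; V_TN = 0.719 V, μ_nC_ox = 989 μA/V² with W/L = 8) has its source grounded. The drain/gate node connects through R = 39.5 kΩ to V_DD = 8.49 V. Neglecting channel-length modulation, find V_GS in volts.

With gate tied to drain, V_GS = V_DS ≥ V_GS − V_TN, so the device is in saturation.
k_n = μ_nC_ox · (W/L) = 7.912 mA/V².
KCL at the drain: ½ k_n (V_GS − V_TN)² = (V_DD − V_GS)/R.
Let x = V_GS − 0.719. Then 156 x² + x − 7.771 = 0, giving x = 0.22 V (positive root), so V_GS = 0.939 V.
I_D = (V_DD − V_GS)/R = (8.49 − 0.939) / 39.5 = 0.191 mA.

V_GS = 0.939 V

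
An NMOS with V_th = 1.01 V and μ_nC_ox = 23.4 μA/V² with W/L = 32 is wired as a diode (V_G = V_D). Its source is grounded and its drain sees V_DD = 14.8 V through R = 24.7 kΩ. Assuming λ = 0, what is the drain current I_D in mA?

With gate tied to drain, V_GS = V_DS ≥ V_GS − V_th, so the device is in saturation.
k_n = μ_nC_ox · (W/L) = 0.7488 mA/V².
KCL at the drain: ½ k_n (V_GS − V_th)² = (V_DD − V_GS)/R.
Let x = V_GS − 1.01. Then 9.25 x² + x − 13.79 = 0, giving x = 1.17 V (positive root), so V_GS = 2.18 V.
I_D = (V_DD − V_GS)/R = (14.8 − 2.18) / 24.7 = 0.511 mA.

I_D = 0.511 mA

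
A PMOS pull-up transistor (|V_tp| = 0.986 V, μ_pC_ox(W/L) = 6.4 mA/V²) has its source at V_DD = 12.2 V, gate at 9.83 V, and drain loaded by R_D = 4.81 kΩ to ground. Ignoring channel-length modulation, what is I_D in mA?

I_D = 2.47 mA

V_SG = V_DD − V_G = 12.2 − 9.83 = 2.37 V, so V_ov = 2.37 − 0.986 = 1.38 V.
Assume saturation: I_D = ½ k_p V_ov² = 0.5 × 6.4 × 1.38² = 6.13 mA, giving V_SD = V_DD − I_D R_D = 12.2 − 6.13 × 4.81 = -17.3 V.
But -17.3 V < V_ov = 1.38 V, so the device is actually in triode.
In triode I_D = k_p[V_ov V_SD − ½ V_SD²] and I_D = (V_DD − V_SD)/R_D. Equating: 15.4 V_SD² − 43.61 V_SD + 12.2 = 0, giving V_SD = 0.315 V (the root below V_ov).
I_D = (12.2 − 0.315) / 4.81 = 2.47 mA.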